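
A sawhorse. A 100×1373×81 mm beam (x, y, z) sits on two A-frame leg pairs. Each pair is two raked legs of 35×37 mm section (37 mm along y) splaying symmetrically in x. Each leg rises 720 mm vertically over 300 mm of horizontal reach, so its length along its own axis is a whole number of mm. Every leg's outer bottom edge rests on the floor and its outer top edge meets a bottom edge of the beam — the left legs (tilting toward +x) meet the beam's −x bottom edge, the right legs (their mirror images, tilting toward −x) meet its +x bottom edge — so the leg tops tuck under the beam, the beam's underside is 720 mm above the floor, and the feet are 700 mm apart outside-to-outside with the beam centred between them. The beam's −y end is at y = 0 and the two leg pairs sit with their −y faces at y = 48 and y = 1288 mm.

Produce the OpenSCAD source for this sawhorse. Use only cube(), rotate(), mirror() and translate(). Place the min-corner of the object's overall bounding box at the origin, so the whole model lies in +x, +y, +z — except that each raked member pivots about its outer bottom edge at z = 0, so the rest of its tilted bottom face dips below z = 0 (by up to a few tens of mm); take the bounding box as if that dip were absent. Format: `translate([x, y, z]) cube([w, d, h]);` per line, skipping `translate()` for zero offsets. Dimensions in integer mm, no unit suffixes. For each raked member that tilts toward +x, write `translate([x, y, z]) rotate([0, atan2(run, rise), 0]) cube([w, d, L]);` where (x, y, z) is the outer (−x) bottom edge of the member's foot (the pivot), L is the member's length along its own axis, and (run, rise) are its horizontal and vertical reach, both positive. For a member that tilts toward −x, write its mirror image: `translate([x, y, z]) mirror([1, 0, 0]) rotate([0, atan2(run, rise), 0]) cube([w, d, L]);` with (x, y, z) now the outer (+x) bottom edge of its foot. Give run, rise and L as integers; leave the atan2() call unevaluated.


translate([300, 0, 720]) cube([100, 1373, 81]);
translate([0, 48, 0]) rotate([0, atan2(300, 720), 0]) cube([35, 37, 780]);
translate([700, 48, 0]) mirror([1, 0, 0]) rotate([0, atan2(300, 720), 0]) cube([35, 37, 780]);
translate([0, 1288, 0]) rotate([0, atan2(300, 720), 0]) cube([35, 37, 780]);
translate([700, 1288, 0]) mirror([1, 0, 0]) rotate([0, atan2(300, 720), 0]) cube([35, 37, 780]);


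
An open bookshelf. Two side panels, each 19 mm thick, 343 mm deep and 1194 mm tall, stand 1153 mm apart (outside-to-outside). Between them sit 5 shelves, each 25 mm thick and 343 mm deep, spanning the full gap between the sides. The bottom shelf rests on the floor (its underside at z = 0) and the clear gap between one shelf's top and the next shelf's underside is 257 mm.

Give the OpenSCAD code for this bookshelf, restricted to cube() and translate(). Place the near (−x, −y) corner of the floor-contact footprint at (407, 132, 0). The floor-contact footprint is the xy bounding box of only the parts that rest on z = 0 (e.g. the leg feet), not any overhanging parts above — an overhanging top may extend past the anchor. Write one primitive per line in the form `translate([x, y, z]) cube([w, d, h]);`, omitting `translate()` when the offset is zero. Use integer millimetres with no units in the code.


translate([407, 132, 0]) cube([19, 343, 1194]);
translate([1541, 132, 0]) cube([19, 343, 1194]);
translate([426, 132, 0]) cube([1115, 343, 25]);
translate([426, 132, 282]) cube([1115, 343, 25]);
translate([426, 132, 564]) cube([1115, 343, 25]);
translate([426, 132, 846]) cube([1115, 343, 25]);
translate([426, 132, 1128]) cube([1115, 343, 25]);


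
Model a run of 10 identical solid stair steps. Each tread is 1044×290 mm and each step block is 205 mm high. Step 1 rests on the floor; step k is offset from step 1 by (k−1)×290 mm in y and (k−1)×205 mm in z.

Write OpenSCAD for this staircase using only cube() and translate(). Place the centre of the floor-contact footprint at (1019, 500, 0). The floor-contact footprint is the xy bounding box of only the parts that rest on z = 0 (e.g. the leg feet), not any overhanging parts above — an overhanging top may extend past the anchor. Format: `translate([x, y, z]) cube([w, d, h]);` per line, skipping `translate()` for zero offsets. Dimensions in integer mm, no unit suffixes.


translate([497, 355, 0]) cube([1044, 290, 205]);
translate([497, 645, 205]) cube([1044, 290, 205]);
translate([497, 935, 410]) cube([1044, 290, 205]);
translate([497, 1225, 615]) cube([1044, 290, 205]);
translate([497, 1515, 820]) cube([1044, 290, 205]);
translate([497, 1805, 1025]) cube([1044, 290, 205]);
translate([497, 2095, 1230]) cube([1044, 290, 205]);
translate([497, 2385, 1435]) cube([1044, 290, 205]);
translate([497, 2675, 1640]) cube([1044, 290, 205]);
translate([497, 2965, 1845]) cube([1044, 290, 205]);


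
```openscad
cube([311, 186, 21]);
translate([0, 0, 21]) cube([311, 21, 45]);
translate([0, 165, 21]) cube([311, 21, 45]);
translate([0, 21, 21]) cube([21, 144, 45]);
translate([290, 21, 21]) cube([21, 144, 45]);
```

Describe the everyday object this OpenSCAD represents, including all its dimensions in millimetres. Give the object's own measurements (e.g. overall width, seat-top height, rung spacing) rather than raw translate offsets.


An open-topped rectangular box: outside dimensions 311×186×66 mm, with a uniform wall and base thickness of 21 mm. The base is a full 311×186 slab on the floor; four walls sit on top of the base. The front and back walls (the −y and +y sides) span the full width; the two side walls fit between them.


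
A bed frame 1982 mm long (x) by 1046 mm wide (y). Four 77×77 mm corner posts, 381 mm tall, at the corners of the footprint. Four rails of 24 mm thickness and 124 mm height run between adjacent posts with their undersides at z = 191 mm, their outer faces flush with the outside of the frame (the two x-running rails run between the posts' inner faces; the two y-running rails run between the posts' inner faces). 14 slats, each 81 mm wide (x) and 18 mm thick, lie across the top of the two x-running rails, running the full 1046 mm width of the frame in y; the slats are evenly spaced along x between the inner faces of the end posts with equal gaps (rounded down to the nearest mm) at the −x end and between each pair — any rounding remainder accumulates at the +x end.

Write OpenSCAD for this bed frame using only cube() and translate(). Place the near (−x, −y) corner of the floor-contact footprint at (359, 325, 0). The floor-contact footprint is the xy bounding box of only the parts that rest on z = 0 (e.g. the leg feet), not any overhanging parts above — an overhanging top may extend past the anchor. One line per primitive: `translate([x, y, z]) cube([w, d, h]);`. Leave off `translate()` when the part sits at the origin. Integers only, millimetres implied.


// slat z = rail_z + rail_h = 191 + 124 = 315
// slat gap = ⌊(1828 − 14·81) / 15⌋ = 46
translate([359, 325, 0]) cube([77, 77, 381]);
translate([359, 1294, 0]) cube([77, 77, 381]);
translate([2264, 325, 0]) cube([77, 77, 381]);
translate([2264, 1294, 0]) cube([77, 77, 381]);
translate([436, 325, 191]) cube([1828, 24, 124]);
translate([436, 1347, 191]) cube([1828, 24, 124]);
translate([359, 402, 191]) cube([24, 892, 124]);
translate([2317, 402, 191]) cube([24, 892, 124]);
translate([482, 325, 315]) cube([81, 1046, 18]);
translate([609, 325, 315]) cube([81, 1046, 18]);
translate([736, 325, 315]) cube([81, 1046, 18]);
translate([863, 325, 315]) cube([81, 1046, 18]);
translate([990, 325, 315]) cube([81, 1046, 18]);
translate([1117, 325, 315]) cube([81, 1046, 18]);
translate([1244, 325, 315]) cube([81, 1046, 18]);
translate([1371, 325, 315]) cube([81, 1046, 18]);
translate([1498, 325, 315]) cube([81, 1046, 18]);
translate([1625, 325, 315]) cube([81, 1046, 18]);
translate([1752, 325, 315]) cube([81, 1046, 18]);
translate([1879, 325, 315]) cube([81, 1046, 18]);
translate([2006, 325, 315]) cube([81, 1046, 18]);
translate([2133, 325, 315]) cube([81, 1046, 18]);


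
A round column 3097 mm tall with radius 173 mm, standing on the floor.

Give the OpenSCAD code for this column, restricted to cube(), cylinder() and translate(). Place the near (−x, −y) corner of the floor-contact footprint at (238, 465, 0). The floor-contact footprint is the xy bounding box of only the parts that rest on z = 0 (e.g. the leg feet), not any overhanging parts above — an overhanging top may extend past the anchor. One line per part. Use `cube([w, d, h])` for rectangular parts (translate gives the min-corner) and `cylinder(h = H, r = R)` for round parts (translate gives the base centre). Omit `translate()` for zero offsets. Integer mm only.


translate([411, 638, 0]) cylinder(h = 3097, r = 173);


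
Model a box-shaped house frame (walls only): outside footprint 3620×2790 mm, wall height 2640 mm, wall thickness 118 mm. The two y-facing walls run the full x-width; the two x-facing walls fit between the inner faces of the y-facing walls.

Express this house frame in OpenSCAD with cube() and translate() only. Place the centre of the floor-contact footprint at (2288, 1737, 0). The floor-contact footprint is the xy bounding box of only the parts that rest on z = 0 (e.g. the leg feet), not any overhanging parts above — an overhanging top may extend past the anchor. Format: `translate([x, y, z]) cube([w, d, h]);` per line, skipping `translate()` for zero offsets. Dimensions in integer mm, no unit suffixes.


translate([478, 342, 0]) cube([3620, 118, 2640]);
translate([478, 3014, 0]) cube([3620, 118, 2640]);
translate([478, 460, 0]) cube([118, 2554, 2640]);
translate([3980, 460, 0]) cube([118, 2554, 2640]);


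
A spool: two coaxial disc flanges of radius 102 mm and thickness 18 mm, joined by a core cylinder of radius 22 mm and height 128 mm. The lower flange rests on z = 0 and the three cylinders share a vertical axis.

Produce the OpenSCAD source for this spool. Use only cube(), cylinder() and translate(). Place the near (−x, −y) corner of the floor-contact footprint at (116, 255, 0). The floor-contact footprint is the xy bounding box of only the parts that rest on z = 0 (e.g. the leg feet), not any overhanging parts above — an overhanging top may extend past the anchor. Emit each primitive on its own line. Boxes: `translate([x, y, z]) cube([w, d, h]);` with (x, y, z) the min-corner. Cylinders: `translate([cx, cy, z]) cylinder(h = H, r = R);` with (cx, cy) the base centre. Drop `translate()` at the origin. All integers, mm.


translate([218, 357, 0]) cylinder(h = 18, r = 102);
translate([218, 357, 18]) cylinder(h = 128, r = 22);
translate([218, 357, 146]) cylinder(h = 18, r = 102);


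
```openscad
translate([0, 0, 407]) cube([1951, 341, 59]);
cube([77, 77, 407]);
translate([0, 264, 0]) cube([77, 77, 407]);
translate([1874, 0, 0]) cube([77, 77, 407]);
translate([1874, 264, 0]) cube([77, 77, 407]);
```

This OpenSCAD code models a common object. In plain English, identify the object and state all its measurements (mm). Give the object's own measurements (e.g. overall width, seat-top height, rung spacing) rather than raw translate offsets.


A long wooden bench with a 1951 mm (x) × 341 mm (y) seat, 59 mm thick, its top surface 466 mm above the floor. Four 77 mm square legs at the seat corners, flush with the edges, run from z = 0 to the seat underside.


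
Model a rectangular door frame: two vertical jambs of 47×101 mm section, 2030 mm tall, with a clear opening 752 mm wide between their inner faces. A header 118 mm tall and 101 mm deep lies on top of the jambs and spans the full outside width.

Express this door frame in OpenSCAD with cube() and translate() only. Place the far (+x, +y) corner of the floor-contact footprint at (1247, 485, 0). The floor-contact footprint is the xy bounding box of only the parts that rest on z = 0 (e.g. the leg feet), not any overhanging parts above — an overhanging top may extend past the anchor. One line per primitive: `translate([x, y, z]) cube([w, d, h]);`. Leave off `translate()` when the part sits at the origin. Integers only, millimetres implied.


translate([401, 384, 0]) cube([47, 101, 2030]);
translate([1200, 384, 0]) cube([47, 101, 2030]);
translate([401, 384, 2030]) cube([846, 101, 118]);


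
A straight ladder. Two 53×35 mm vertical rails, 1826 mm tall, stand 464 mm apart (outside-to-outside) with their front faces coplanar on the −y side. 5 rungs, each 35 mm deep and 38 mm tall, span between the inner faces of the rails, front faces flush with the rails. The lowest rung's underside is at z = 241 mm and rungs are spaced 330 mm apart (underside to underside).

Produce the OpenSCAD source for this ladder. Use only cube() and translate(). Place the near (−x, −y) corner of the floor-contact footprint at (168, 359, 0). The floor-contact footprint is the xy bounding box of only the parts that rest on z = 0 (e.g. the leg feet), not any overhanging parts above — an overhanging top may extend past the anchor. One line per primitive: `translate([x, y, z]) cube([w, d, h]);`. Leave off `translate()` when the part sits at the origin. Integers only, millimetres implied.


translate([168, 359, 0]) cube([53, 35, 1826]);
translate([579, 359, 0]) cube([53, 35, 1826]);
translate([221, 359, 241]) cube([358, 35, 38]);
translate([221, 359, 571]) cube([358, 35, 38]);
translate([221, 359, 901]) cube([358, 35, 38]);
translate([221, 359, 1231]) cube([358, 35, 38]);
translate([221, 359, 1561]) cube([358, 35, 38]);


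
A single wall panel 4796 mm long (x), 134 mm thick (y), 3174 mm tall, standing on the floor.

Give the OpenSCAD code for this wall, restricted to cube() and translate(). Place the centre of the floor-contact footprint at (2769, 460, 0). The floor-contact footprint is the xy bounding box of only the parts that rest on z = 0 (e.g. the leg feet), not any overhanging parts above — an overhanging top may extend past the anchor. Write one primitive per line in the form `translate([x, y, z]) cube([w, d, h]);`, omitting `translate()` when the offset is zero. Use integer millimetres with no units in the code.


translate([371, 393, 0]) cube([4796, 134, 3174]);


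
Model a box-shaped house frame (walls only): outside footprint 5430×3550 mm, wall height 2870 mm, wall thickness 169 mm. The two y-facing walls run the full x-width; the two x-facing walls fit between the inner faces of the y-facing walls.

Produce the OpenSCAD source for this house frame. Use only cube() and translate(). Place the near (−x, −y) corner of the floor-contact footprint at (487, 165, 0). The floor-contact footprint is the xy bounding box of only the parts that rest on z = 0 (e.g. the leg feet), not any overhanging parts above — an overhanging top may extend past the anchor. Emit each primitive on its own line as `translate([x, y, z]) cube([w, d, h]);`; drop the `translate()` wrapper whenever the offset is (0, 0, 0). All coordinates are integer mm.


translate([487, 165, 0]) cube([5430, 169, 2870]);
translate([487, 3546, 0]) cube([5430, 169, 2870]);
translate([487, 334, 0]) cube([169, 3212, 2870]);
translate([5748, 334, 0]) cube([169, 3212, 2870]);


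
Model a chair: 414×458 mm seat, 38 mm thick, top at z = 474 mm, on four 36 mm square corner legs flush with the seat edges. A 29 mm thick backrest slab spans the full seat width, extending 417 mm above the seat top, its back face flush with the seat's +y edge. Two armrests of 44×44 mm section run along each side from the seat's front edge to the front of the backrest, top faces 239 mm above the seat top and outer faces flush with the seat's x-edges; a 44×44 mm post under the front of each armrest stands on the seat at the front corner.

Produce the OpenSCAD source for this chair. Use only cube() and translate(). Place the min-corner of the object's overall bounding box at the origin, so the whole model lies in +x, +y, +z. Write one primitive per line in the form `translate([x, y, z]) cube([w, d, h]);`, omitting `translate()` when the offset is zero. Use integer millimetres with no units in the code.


// leg_h = 474 - 38 = 436
// arm post h = 239 - 44 = 195
translate([0, 0, 436]) cube([414, 458, 38]);
cube([36, 36, 436]);
translate([378, 0, 0]) cube([36, 36, 436]);
translate([0, 422, 0]) cube([36, 36, 436]);
translate([378, 422, 0]) cube([36, 36, 436]);
translate([0, 429, 474]) cube([414, 29, 417]);
translate([0, 0, 669]) cube([44, 429, 44]);
translate([370, 0, 669]) cube([44, 429, 44]);
translate([0, 0, 474]) cube([44, 44, 195]);
translate([370, 0, 474]) cube([44, 44, 195]);


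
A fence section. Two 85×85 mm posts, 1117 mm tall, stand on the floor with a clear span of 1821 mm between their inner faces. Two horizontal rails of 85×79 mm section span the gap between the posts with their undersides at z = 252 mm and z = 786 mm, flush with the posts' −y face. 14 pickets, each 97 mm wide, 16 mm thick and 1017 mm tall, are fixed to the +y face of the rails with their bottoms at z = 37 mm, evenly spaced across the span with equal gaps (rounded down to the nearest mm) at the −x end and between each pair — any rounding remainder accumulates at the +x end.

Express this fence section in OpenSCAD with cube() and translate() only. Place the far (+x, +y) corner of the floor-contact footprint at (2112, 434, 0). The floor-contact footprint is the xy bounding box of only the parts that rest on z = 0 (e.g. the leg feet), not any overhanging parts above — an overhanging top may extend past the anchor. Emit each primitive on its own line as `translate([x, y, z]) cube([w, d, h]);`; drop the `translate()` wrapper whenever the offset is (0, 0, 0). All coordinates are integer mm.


translate([121, 349, 0]) cube([85, 85, 1117]);
translate([2027, 349, 0]) cube([85, 85, 1117]);
translate([206, 349, 252]) cube([1821, 85, 79]);
translate([206, 349, 786]) cube([1821, 85, 79]);
translate([236, 434, 37]) cube([97, 16, 1017]);
translate([363, 434, 37]) cube([97, 16, 1017]);
translate([490, 434, 37]) cube([97, 16, 1017]);
translate([617, 434, 37]) cube([97, 16, 1017]);
translate([744, 434, 37]) cube([97, 16, 1017]);
translate([871, 434, 37]) cube([97, 16, 1017]);
translate([998, 434, 37]) cube([97, 16, 1017]);
translate([1125, 434, 37]) cube([97, 16, 1017]);
translate([1252, 434, 37]) cube([97, 16, 1017]);
translate([1379, 434, 37]) cube([97, 16, 1017]);
translate([1506, 434, 37]) cube([97, 16, 1017]);
translate([1633, 434, 37]) cube([97, 16, 1017]);
translate([1760, 434, 37]) cube([97, 16, 1017]);
translate([1887, 434, 37]) cube([97, 16, 1017]);


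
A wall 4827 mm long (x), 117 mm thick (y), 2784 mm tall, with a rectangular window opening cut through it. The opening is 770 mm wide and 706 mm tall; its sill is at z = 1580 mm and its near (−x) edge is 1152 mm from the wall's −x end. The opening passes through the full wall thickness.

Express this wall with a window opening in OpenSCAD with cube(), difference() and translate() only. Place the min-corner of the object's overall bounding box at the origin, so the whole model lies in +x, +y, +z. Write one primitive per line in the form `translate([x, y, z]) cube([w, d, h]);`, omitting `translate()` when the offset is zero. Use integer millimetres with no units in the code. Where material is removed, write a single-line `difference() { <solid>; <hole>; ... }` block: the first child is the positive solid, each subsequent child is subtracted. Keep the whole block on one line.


difference() { cube([4827, 117, 2784]); translate([1152, 0, 1580]) cube([770, 117, 706]); }


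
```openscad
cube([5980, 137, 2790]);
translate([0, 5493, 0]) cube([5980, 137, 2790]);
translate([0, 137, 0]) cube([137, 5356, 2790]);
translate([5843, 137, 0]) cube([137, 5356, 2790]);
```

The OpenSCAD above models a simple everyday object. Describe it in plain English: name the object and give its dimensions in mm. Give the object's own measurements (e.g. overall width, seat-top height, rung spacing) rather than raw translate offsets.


The wall frame of a small rectangular building: four walls, each 2790 mm tall and 137 mm thick, enclosing a footprint 5980 mm (x) by 5630 mm (y) outside-to-outside, with no floor or roof. The front and back walls (the −y and +y sides) span the full width; the two side walls fit between them.


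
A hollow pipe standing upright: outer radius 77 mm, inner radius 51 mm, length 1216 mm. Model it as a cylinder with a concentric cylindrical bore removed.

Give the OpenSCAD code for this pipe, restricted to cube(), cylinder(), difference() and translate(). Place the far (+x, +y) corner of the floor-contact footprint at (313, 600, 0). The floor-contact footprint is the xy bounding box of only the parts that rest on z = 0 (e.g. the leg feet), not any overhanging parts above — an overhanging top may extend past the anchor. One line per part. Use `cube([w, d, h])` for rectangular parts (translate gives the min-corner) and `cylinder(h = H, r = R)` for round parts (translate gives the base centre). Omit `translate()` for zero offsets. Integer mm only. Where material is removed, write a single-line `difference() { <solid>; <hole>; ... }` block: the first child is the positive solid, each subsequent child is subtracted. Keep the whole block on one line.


difference() { translate([236, 523, 0]) cylinder(h = 1216, r = 77); translate([236, 523, 0]) cylinder(h = 1216, r = 51); }


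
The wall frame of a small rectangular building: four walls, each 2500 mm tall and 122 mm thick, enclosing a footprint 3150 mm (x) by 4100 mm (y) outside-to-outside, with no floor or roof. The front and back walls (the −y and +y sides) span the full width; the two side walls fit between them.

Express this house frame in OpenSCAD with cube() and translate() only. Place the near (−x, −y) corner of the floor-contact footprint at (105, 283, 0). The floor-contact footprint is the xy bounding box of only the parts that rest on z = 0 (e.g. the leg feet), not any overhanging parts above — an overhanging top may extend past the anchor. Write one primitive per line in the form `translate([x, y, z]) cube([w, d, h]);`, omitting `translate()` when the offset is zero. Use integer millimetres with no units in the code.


translate([105, 283, 0]) cube([3150, 122, 2500]);
translate([105, 4261, 0]) cube([3150, 122, 2500]);
translate([105, 405, 0]) cube([122, 3856, 2500]);
translate([3133, 405, 0]) cube([122, 3856, 2500]);


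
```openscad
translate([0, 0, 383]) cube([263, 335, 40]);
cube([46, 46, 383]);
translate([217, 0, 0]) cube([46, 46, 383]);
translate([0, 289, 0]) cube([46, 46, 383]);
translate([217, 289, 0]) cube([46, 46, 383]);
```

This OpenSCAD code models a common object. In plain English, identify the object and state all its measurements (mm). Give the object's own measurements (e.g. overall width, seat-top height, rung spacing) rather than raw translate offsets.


A four-legged stool. The seat is a 263×335×40 mm slab whose top surface is at z = 423 mm; four square legs, each 46×46 mm in cross-section, run from the floor (z = 0) to the underside of the seat, each flush with a corner of the seat.


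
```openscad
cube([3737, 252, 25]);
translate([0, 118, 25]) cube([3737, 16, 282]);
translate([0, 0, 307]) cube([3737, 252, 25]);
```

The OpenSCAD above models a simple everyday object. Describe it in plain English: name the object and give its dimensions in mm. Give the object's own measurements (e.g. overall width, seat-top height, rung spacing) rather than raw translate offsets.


An I-beam lying along x, 3737 mm long. Overall section height 332 mm. Two flanges 252 mm wide (y) and 25 mm thick, one on the floor and one at the top; a web 16 mm thick runs between them, centred on the flange width.


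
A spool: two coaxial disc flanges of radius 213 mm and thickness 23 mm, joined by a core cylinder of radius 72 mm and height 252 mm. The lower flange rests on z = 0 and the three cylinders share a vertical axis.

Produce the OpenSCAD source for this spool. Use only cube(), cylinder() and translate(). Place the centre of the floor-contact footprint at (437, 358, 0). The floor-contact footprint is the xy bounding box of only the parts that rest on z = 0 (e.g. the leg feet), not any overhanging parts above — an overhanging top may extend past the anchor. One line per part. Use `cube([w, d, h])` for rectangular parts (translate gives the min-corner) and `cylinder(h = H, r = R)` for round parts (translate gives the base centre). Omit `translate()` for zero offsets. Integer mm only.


translate([437, 358, 0]) cylinder(h = 23, r = 213);
translate([437, 358, 23]) cylinder(h = 252, r = 72);
translate([437, 358, 275]) cylinder(h = 23, r = 213);


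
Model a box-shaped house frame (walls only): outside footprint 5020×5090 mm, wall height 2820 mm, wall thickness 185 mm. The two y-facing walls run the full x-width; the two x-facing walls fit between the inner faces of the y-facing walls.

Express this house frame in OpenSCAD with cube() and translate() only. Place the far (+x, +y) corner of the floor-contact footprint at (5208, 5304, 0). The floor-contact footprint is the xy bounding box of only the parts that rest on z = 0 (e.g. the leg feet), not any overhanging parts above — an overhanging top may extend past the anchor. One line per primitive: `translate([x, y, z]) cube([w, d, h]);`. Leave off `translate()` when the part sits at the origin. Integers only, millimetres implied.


translate([188, 214, 0]) cube([5020, 185, 2820]);
translate([188, 5119, 0]) cube([5020, 185, 2820]);
translate([188, 399, 0]) cube([185, 4720, 2820]);
translate([5023, 399, 0]) cube([185, 4720, 2820]);


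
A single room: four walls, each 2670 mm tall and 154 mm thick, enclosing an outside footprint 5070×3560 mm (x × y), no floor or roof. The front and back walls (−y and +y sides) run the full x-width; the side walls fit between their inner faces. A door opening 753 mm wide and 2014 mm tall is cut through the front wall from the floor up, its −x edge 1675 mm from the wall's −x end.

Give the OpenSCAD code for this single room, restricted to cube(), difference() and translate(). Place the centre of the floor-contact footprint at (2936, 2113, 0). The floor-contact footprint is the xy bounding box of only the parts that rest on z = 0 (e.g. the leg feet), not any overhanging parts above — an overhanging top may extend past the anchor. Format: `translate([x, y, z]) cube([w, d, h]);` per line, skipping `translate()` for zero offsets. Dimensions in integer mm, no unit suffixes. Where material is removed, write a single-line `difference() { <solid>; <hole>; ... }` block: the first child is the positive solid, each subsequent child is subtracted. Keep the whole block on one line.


difference() { translate([401, 333, 0]) cube([5070, 154, 2670]); translate([2076, 333, 0]) cube([753, 154, 2014]); }
translate([401, 3739, 0]) cube([5070, 154, 2670]);
translate([401, 487, 0]) cube([154, 3252, 2670]);
translate([5317, 487, 0]) cube([154, 3252, 2670]);


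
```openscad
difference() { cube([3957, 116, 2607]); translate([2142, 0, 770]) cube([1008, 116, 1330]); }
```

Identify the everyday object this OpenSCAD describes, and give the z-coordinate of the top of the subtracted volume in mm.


A wall with a window opening. The window head height is 2100 mm.

A wall with a rectangular opening subtracted — a window. Sill at z = 770, opening 1330 mm tall, so the head is at 770 + 1330 = 2100 mm.


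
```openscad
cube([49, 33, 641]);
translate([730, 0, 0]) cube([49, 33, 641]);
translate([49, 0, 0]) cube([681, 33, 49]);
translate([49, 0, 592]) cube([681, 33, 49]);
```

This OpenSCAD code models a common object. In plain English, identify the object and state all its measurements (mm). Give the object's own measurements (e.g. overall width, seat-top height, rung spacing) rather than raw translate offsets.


A rectangular picture frame lying in the x–z plane (depth along y). The opening is 681 mm wide (x) by 543 mm tall (z), surrounded by a border 49 mm wide on all four sides. The frame is 33 mm deep and is made of two full-height vertical stiles with two horizontal rails fitted between them.


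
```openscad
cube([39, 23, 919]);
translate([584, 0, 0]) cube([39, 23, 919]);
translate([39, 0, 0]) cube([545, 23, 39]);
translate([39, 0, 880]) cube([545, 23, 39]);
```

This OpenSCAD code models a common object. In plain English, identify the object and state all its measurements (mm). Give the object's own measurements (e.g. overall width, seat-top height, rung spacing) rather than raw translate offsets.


A rectangular picture frame lying in the x–z plane (depth along y). The opening is 545 mm wide (x) by 841 mm tall (z), surrounded by a border 39 mm wide on all four sides. The frame is 23 mm deep and is made of two full-height vertical stiles with two horizontal rails fitted between them.


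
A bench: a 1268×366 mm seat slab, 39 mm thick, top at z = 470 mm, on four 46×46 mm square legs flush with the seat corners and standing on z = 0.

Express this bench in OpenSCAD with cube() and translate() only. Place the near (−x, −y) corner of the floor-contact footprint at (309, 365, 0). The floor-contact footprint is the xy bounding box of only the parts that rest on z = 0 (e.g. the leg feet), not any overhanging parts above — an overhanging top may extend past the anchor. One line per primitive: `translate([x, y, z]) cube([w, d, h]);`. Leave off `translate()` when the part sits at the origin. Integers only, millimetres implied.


translate([309, 365, 431]) cube([1268, 366, 39]);
translate([309, 365, 0]) cube([46, 46, 431]);
translate([309, 685, 0]) cube([46, 46, 431]);
translate([1531, 365, 0]) cube([46, 46, 431]);
translate([1531, 685, 0]) cube([46, 46, 431]);


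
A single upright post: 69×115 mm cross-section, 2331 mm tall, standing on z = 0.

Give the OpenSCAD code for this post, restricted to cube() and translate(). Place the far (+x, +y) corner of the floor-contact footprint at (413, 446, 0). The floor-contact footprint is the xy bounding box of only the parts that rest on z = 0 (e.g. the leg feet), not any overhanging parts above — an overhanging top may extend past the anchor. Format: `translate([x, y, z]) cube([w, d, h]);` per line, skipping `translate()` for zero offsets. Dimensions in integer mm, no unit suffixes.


translate([344, 331, 0]) cube([69, 115, 2331]);


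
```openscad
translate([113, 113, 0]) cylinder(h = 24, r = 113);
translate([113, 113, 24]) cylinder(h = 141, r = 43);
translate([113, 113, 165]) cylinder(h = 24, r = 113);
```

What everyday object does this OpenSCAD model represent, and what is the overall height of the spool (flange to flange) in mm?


A spool. The overall height is 189 mm.

Three coaxial cylinders, large–small–large — a spool. Two 24 mm flanges and a 141 mm core give 24 + 141 + 24 = 189 mm.


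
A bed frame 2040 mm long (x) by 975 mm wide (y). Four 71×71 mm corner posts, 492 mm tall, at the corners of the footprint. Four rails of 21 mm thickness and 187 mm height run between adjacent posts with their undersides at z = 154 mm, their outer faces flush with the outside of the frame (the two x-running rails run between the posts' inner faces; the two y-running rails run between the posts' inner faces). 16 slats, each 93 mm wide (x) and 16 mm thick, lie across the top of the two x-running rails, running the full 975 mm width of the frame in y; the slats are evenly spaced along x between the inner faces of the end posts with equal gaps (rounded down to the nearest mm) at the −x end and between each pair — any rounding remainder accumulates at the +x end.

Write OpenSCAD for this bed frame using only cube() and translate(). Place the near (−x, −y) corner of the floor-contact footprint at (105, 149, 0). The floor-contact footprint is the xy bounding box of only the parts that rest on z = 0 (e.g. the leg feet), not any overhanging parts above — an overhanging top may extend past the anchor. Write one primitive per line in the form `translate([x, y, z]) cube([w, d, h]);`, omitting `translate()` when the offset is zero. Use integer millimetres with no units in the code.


translate([105, 149, 0]) cube([71, 71, 492]);
translate([105, 1053, 0]) cube([71, 71, 492]);
translate([2074, 149, 0]) cube([71, 71, 492]);
translate([2074, 1053, 0]) cube([71, 71, 492]);
translate([176, 149, 154]) cube([1898, 21, 187]);
translate([176, 1103, 154]) cube([1898, 21, 187]);
translate([105, 220, 154]) cube([21, 833, 187]);
translate([2124, 220, 154]) cube([21, 833, 187]);
translate([200, 149, 341]) cube([93, 975, 16]);
translate([317, 149, 341]) cube([93, 975, 16]);
translate([434, 149, 341]) cube([93, 975, 16]);
translate([551, 149, 341]) cube([93, 975, 16]);
translate([668, 149, 341]) cube([93, 975, 16]);
translate([785, 149, 341]) cube([93, 975, 16]);
translate([902, 149, 341]) cube([93, 975, 16]);
translate([1019, 149, 341]) cube([93, 975, 16]);
translate([1136, 149, 341]) cube([93, 975, 16]);
translate([1253, 149, 341]) cube([93, 975, 16]);
translate([1370, 149, 341]) cube([93, 975, 16]);
translate([1487, 149, 341]) cube([93, 975, 16]);
translate([1604, 149, 341]) cube([93, 975, 16]);
translate([1721, 149, 341]) cube([93, 975, 16]);
translate([1838, 149, 341]) cube([93, 975, 16]);
translate([1955, 149, 341]) cube([93, 975, 16]);


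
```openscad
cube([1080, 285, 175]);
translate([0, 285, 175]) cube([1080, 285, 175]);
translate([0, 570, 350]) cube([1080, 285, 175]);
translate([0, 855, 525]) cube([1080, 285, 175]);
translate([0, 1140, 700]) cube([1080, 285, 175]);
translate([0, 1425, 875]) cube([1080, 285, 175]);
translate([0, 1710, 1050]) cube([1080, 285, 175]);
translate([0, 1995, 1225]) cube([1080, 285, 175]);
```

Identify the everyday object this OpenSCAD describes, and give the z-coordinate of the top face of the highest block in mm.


A staircase. The total rise is 1400 mm.

8 identical blocks, each offset up and back from the previous — a staircase. Each step is 175 mm tall and there are 8 of them, so the total rise is 8 × 175 = 1400 mm.


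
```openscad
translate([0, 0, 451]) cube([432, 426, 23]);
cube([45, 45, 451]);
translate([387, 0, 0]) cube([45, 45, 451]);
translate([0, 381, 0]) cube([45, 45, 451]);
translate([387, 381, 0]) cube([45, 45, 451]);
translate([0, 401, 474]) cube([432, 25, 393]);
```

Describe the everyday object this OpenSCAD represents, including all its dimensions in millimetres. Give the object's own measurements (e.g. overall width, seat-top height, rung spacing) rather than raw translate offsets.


A chair. The seat is a 432×426×23 mm slab with its top at z = 474 mm, on four 45×45 mm corner legs (flush with the seat edges, standing on z = 0). A flat backrest 25 mm thick, 393 mm tall, spans the full seat width and rises from the seat top along its +y edge, rear face flush with the rear of the seat.


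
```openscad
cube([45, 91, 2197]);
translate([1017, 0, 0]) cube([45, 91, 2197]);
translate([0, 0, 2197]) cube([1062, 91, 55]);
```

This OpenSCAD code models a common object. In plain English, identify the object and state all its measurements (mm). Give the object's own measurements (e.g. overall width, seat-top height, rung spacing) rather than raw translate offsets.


A door frame. The clear opening is 972 mm wide and 2197 mm high. Two 45 mm wide jambs, 91 mm deep, stand either side of the opening from the floor to the top of the opening. A 55 mm thick head sits across the top of both jambs, spanning the full outside width of the frame.


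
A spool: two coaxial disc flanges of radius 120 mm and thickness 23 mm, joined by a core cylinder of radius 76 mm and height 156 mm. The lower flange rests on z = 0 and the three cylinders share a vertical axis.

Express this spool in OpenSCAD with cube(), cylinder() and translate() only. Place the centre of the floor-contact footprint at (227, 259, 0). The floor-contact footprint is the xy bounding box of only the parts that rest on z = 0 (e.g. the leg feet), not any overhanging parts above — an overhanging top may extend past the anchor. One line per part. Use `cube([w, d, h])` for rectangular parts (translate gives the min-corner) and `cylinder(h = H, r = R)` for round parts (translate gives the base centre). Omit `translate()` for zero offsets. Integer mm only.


translate([227, 259, 0]) cylinder(h = 23, r = 120);
translate([227, 259, 23]) cylinder(h = 156, r = 76);
translate([227, 259, 179]) cylinder(h = 23, r = 120);


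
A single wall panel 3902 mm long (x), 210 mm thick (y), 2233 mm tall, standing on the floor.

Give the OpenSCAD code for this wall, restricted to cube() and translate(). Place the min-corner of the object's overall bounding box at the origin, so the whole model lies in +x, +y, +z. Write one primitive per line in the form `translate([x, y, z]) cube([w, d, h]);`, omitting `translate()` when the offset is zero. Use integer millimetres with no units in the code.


cube([3902, 210, 2233]);


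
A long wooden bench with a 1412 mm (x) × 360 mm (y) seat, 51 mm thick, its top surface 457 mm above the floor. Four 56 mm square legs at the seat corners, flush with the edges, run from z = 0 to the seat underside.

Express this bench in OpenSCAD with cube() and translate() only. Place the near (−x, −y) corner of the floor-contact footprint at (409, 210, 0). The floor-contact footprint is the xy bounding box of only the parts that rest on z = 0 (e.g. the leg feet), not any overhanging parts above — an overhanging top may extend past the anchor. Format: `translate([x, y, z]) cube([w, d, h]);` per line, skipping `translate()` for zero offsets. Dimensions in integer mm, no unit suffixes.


translate([409, 210, 406]) cube([1412, 360, 51]);
translate([409, 210, 0]) cube([56, 56, 406]);
translate([409, 514, 0]) cube([56, 56, 406]);
translate([1765, 210, 0]) cube([56, 56, 406]);
translate([1765, 514, 0]) cube([56, 56, 406]);


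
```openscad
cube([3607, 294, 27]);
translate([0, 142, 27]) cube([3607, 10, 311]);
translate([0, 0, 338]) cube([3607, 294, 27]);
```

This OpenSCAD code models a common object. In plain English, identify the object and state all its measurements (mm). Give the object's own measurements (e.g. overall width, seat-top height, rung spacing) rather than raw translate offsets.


An I-beam lying along x, 3607 mm long. Overall section height 365 mm. Two flanges 294 mm wide (y) and 27 mm thick, one on the floor and one at the top; a web 10 mm thick runs between them, centred on the flange width.


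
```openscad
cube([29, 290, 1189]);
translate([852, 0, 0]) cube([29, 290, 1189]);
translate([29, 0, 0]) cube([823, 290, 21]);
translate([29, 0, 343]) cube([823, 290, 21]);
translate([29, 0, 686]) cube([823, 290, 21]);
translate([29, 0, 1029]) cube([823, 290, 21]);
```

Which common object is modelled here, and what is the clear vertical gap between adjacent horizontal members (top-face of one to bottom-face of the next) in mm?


A bookshelf. The clear shelf gap is 322 mm.

Two tall side panels with 4 horizontal boards between them — a bookshelf. The first two shelf undersides are at z = 0 and z = 343; with shelf thickness 21, the clear gap is 343 − 0 − 21 = 322 mm.


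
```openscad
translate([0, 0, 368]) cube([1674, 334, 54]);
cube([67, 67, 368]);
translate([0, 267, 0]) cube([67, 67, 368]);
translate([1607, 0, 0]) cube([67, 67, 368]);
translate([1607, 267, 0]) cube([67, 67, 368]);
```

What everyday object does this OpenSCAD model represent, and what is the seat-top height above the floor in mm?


A bench. The seat-top height is 422 mm.

A long slab on four corner posts — a bench. The slab sits at z = 368 with thickness 54, so the top is 368 + 54 = 422 mm.


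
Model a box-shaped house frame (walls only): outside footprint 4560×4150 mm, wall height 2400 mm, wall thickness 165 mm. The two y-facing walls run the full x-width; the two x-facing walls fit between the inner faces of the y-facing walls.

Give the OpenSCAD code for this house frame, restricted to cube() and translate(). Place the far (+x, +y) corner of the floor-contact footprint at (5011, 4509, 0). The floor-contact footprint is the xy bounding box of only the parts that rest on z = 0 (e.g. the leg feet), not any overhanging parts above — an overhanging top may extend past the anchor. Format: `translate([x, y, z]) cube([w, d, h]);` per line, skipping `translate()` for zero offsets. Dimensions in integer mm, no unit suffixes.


translate([451, 359, 0]) cube([4560, 165, 2400]);
translate([451, 4344, 0]) cube([4560, 165, 2400]);
translate([451, 524, 0]) cube([165, 3820, 2400]);
translate([4846, 524, 0]) cube([165, 3820, 2400]);
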